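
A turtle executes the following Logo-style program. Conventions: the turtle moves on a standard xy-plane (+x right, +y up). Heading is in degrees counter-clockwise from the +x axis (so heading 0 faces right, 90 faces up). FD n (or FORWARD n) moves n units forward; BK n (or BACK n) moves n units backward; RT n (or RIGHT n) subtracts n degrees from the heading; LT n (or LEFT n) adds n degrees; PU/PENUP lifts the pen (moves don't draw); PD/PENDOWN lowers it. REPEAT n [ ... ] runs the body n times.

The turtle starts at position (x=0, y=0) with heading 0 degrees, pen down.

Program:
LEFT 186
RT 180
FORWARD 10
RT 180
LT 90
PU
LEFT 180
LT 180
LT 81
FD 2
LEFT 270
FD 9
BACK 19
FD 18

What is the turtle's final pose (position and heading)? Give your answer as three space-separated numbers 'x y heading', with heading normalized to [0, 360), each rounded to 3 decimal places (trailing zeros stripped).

Executing turtle program step by step:
Start: pos=(0,0), heading=0, pen down
LT 186: heading 0 -> 186
RT 180: heading 186 -> 6
FD 10: (0,0) -> (9.945,1.045) [heading=6, draw]
RT 180: heading 6 -> 186
LT 90: heading 186 -> 276
PU: pen up
LT 180: heading 276 -> 96
LT 180: heading 96 -> 276
LT 81: heading 276 -> 357
FD 2: (9.945,1.045) -> (11.942,0.941) [heading=357, move]
LT 270: heading 357 -> 267
FD 9: (11.942,0.941) -> (11.471,-8.047) [heading=267, move]
BK 19: (11.471,-8.047) -> (12.466,10.927) [heading=267, move]
FD 18: (12.466,10.927) -> (11.524,-7.048) [heading=267, move]
Final: pos=(11.524,-7.048), heading=267, 1 segment(s) drawn

Answer: 11.524 -7.048 267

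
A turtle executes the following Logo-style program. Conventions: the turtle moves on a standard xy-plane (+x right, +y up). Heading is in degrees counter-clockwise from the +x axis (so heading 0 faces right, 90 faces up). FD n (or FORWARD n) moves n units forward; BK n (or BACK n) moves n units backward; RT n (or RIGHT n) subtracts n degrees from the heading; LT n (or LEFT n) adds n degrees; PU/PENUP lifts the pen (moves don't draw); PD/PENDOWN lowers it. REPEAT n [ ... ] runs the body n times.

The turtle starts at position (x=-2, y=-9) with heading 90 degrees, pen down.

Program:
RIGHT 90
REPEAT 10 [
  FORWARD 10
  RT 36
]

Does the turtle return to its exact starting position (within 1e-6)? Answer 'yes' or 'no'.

Executing turtle program step by step:
Start: pos=(-2,-9), heading=90, pen down
RT 90: heading 90 -> 0
REPEAT 10 [
  -- iteration 1/10 --
  FD 10: (-2,-9) -> (8,-9) [heading=0, draw]
  RT 36: heading 0 -> 324
  -- iteration 2/10 --
  FD 10: (8,-9) -> (16.09,-14.878) [heading=324, draw]
  RT 36: heading 324 -> 288
  -- iteration 3/10 --
  FD 10: (16.09,-14.878) -> (19.18,-24.388) [heading=288, draw]
  RT 36: heading 288 -> 252
  -- iteration 4/10 --
  FD 10: (19.18,-24.388) -> (16.09,-33.899) [heading=252, draw]
  RT 36: heading 252 -> 216
  -- iteration 5/10 --
  FD 10: (16.09,-33.899) -> (8,-39.777) [heading=216, draw]
  RT 36: heading 216 -> 180
  -- iteration 6/10 --
  FD 10: (8,-39.777) -> (-2,-39.777) [heading=180, draw]
  RT 36: heading 180 -> 144
  -- iteration 7/10 --
  FD 10: (-2,-39.777) -> (-10.09,-33.899) [heading=144, draw]
  RT 36: heading 144 -> 108
  -- iteration 8/10 --
  FD 10: (-10.09,-33.899) -> (-13.18,-24.388) [heading=108, draw]
  RT 36: heading 108 -> 72
  -- iteration 9/10 --
  FD 10: (-13.18,-24.388) -> (-10.09,-14.878) [heading=72, draw]
  RT 36: heading 72 -> 36
  -- iteration 10/10 --
  FD 10: (-10.09,-14.878) -> (-2,-9) [heading=36, draw]
  RT 36: heading 36 -> 0
]
Final: pos=(-2,-9), heading=0, 10 segment(s) drawn

Start position: (-2, -9)
Final position: (-2, -9)
Distance = 0; < 1e-6 -> CLOSED

Answer: yes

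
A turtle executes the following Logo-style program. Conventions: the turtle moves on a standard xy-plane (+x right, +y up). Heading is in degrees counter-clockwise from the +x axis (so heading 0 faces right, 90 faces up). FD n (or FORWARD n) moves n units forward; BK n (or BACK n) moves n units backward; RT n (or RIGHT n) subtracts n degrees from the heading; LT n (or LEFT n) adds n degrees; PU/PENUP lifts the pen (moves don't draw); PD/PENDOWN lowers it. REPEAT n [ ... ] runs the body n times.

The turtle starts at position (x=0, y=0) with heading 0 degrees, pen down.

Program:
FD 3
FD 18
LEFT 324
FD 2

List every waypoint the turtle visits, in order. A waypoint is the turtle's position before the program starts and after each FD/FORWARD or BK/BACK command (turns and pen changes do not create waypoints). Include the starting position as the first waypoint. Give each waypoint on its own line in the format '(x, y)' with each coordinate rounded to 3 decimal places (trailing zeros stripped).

Answer: (0, 0)
(3, 0)
(21, 0)
(22.618, -1.176)

Derivation:
Executing turtle program step by step:
Start: pos=(0,0), heading=0, pen down
FD 3: (0,0) -> (3,0) [heading=0, draw]
FD 18: (3,0) -> (21,0) [heading=0, draw]
LT 324: heading 0 -> 324
FD 2: (21,0) -> (22.618,-1.176) [heading=324, draw]
Final: pos=(22.618,-1.176), heading=324, 3 segment(s) drawn
Waypoints (4 total):
(0, 0)
(3, 0)
(21, 0)
(22.618, -1.176)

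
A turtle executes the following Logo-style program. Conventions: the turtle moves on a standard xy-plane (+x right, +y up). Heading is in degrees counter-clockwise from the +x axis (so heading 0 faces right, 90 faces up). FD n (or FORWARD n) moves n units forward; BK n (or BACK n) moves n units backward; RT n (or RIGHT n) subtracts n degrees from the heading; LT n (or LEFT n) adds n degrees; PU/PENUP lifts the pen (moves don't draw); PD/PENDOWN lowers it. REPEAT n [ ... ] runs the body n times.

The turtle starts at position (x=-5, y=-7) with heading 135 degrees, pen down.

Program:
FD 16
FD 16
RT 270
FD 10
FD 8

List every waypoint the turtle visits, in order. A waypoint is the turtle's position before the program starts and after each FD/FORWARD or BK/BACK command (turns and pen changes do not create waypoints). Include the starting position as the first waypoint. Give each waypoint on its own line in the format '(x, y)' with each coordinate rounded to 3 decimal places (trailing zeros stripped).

Answer: (-5, -7)
(-16.314, 4.314)
(-27.627, 15.627)
(-34.698, 8.556)
(-40.355, 2.899)

Derivation:
Executing turtle program step by step:
Start: pos=(-5,-7), heading=135, pen down
FD 16: (-5,-7) -> (-16.314,4.314) [heading=135, draw]
FD 16: (-16.314,4.314) -> (-27.627,15.627) [heading=135, draw]
RT 270: heading 135 -> 225
FD 10: (-27.627,15.627) -> (-34.698,8.556) [heading=225, draw]
FD 8: (-34.698,8.556) -> (-40.355,2.899) [heading=225, draw]
Final: pos=(-40.355,2.899), heading=225, 4 segment(s) drawn
Waypoints (5 total):
(-5, -7)
(-16.314, 4.314)
(-27.627, 15.627)
(-34.698, 8.556)
(-40.355, 2.899)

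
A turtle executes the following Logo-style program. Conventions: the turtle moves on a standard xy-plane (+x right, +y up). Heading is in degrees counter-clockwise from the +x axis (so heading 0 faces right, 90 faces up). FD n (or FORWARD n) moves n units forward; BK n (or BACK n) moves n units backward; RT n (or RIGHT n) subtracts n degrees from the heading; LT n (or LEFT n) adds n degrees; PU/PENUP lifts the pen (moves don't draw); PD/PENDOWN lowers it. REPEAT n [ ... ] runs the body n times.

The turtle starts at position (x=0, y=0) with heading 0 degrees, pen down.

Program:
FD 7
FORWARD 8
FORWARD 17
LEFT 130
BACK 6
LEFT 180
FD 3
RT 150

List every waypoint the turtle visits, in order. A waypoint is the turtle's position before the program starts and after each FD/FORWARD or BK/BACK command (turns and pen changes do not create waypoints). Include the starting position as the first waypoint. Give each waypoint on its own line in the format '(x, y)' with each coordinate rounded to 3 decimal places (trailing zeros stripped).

Answer: (0, 0)
(7, 0)
(15, 0)
(32, 0)
(35.857, -4.596)
(37.785, -6.894)

Derivation:
Executing turtle program step by step:
Start: pos=(0,0), heading=0, pen down
FD 7: (0,0) -> (7,0) [heading=0, draw]
FD 8: (7,0) -> (15,0) [heading=0, draw]
FD 17: (15,0) -> (32,0) [heading=0, draw]
LT 130: heading 0 -> 130
BK 6: (32,0) -> (35.857,-4.596) [heading=130, draw]
LT 180: heading 130 -> 310
FD 3: (35.857,-4.596) -> (37.785,-6.894) [heading=310, draw]
RT 150: heading 310 -> 160
Final: pos=(37.785,-6.894), heading=160, 5 segment(s) drawn
Waypoints (6 total):
(0, 0)
(7, 0)
(15, 0)
(32, 0)
(35.857, -4.596)
(37.785, -6.894)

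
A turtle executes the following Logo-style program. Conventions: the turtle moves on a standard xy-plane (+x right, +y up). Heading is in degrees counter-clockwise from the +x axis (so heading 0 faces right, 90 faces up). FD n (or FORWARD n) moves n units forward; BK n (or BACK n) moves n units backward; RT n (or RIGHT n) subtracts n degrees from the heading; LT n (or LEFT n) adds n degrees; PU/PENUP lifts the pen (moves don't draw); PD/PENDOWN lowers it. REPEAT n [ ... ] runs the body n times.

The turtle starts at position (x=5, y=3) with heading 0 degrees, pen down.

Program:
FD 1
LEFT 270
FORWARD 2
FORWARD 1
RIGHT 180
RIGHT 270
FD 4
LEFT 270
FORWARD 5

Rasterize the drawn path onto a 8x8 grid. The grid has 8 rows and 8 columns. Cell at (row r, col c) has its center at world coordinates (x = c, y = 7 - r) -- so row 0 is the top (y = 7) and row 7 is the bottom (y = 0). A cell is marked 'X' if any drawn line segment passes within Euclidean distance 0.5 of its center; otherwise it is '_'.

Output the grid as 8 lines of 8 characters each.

Answer: ________
________
__X_____
__X_____
__X__XX_
__X___X_
__X___X_
__XXXXX_

Derivation:
Segment 0: (5,3) -> (6,3)
Segment 1: (6,3) -> (6,1)
Segment 2: (6,1) -> (6,0)
Segment 3: (6,0) -> (2,-0)
Segment 4: (2,-0) -> (2,5)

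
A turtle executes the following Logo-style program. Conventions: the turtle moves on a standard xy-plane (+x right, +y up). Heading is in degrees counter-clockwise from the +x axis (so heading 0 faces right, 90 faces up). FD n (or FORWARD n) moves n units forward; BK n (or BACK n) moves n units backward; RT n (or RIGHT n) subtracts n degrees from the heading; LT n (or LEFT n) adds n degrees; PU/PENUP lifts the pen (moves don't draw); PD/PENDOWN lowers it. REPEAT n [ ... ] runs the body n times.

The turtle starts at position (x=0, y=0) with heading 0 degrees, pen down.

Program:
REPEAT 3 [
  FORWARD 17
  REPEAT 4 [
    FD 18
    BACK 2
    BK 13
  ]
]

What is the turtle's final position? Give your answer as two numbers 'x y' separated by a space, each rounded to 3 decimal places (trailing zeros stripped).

Executing turtle program step by step:
Start: pos=(0,0), heading=0, pen down
REPEAT 3 [
  -- iteration 1/3 --
  FD 17: (0,0) -> (17,0) [heading=0, draw]
  REPEAT 4 [
    -- iteration 1/4 --
    FD 18: (17,0) -> (35,0) [heading=0, draw]
    BK 2: (35,0) -> (33,0) [heading=0, draw]
    BK 13: (33,0) -> (20,0) [heading=0, draw]
    -- iteration 2/4 --
    FD 18: (20,0) -> (38,0) [heading=0, draw]
    BK 2: (38,0) -> (36,0) [heading=0, draw]
    BK 13: (36,0) -> (23,0) [heading=0, draw]
    -- iteration 3/4 --
    FD 18: (23,0) -> (41,0) [heading=0, draw]
    BK 2: (41,0) -> (39,0) [heading=0, draw]
    BK 13: (39,0) -> (26,0) [heading=0, draw]
    -- iteration 4/4 --
    FD 18: (26,0) -> (44,0) [heading=0, draw]
    BK 2: (44,0) -> (42,0) [heading=0, draw]
    BK 13: (42,0) -> (29,0) [heading=0, draw]
  ]
  -- iteration 2/3 --
  FD 17: (29,0) -> (46,0) [heading=0, draw]
  REPEAT 4 [
    -- iteration 1/4 --
    FD 18: (46,0) -> (64,0) [heading=0, draw]
    BK 2: (64,0) -> (62,0) [heading=0, draw]
    BK 13: (62,0) -> (49,0) [heading=0, draw]
    -- iteration 2/4 --
    FD 18: (49,0) -> (67,0) [heading=0, draw]
    BK 2: (67,0) -> (65,0) [heading=0, draw]
    BK 13: (65,0) -> (52,0) [heading=0, draw]
    -- iteration 3/4 --
    FD 18: (52,0) -> (70,0) [heading=0, draw]
    BK 2: (70,0) -> (68,0) [heading=0, draw]
    BK 13: (68,0) -> (55,0) [heading=0, draw]
    -- iteration 4/4 --
    FD 18: (55,0) -> (73,0) [heading=0, draw]
    BK 2: (73,0) -> (71,0) [heading=0, draw]
    BK 13: (71,0) -> (58,0) [heading=0, draw]
  ]
  -- iteration 3/3 --
  FD 17: (58,0) -> (75,0) [heading=0, draw]
  REPEAT 4 [
    -- iteration 1/4 --
    FD 18: (75,0) -> (93,0) [heading=0, draw]
    BK 2: (93,0) -> (91,0) [heading=0, draw]
    BK 13: (91,0) -> (78,0) [heading=0, draw]
    -- iteration 2/4 --
    FD 18: (78,0) -> (96,0) [heading=0, draw]
    BK 2: (96,0) -> (94,0) [heading=0, draw]
    BK 13: (94,0) -> (81,0) [heading=0, draw]
    -- iteration 3/4 --
    FD 18: (81,0) -> (99,0) [heading=0, draw]
    BK 2: (99,0) -> (97,0) [heading=0, draw]
    BK 13: (97,0) -> (84,0) [heading=0, draw]
    -- iteration 4/4 --
    FD 18: (84,0) -> (102,0) [heading=0, draw]
    BK 2: (102,0) -> (100,0) [heading=0, draw]
    BK 13: (100,0) -> (87,0) [heading=0, draw]
  ]
]
Final: pos=(87,0), heading=0, 39 segment(s) drawn

Answer: 87 0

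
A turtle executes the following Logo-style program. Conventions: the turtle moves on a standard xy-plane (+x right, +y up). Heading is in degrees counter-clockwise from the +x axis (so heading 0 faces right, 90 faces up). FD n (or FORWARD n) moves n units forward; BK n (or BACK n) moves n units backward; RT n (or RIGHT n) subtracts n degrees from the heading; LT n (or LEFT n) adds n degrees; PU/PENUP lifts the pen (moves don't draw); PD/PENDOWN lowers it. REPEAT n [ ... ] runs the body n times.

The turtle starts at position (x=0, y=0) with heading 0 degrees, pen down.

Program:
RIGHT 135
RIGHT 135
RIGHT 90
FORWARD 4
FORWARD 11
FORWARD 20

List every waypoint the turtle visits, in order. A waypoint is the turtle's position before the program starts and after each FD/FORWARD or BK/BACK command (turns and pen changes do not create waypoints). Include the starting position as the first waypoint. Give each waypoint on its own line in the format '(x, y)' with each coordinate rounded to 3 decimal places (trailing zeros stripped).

Executing turtle program step by step:
Start: pos=(0,0), heading=0, pen down
RT 135: heading 0 -> 225
RT 135: heading 225 -> 90
RT 90: heading 90 -> 0
FD 4: (0,0) -> (4,0) [heading=0, draw]
FD 11: (4,0) -> (15,0) [heading=0, draw]
FD 20: (15,0) -> (35,0) [heading=0, draw]
Final: pos=(35,0), heading=0, 3 segment(s) drawn
Waypoints (4 total):
(0, 0)
(4, 0)
(15, 0)
(35, 0)

Answer: (0, 0)
(4, 0)
(15, 0)
(35, 0)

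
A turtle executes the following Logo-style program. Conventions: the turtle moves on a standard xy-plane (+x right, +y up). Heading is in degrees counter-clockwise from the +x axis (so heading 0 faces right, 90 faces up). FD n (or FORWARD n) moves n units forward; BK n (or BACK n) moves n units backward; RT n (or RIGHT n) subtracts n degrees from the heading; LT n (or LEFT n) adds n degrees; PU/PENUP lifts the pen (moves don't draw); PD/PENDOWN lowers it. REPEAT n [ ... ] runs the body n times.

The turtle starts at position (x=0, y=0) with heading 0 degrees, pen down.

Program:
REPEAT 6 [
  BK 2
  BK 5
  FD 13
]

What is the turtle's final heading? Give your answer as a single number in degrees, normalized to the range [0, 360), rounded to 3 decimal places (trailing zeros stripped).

Answer: 0

Derivation:
Executing turtle program step by step:
Start: pos=(0,0), heading=0, pen down
REPEAT 6 [
  -- iteration 1/6 --
  BK 2: (0,0) -> (-2,0) [heading=0, draw]
  BK 5: (-2,0) -> (-7,0) [heading=0, draw]
  FD 13: (-7,0) -> (6,0) [heading=0, draw]
  -- iteration 2/6 --
  BK 2: (6,0) -> (4,0) [heading=0, draw]
  BK 5: (4,0) -> (-1,0) [heading=0, draw]
  FD 13: (-1,0) -> (12,0) [heading=0, draw]
  -- iteration 3/6 --
  BK 2: (12,0) -> (10,0) [heading=0, draw]
  BK 5: (10,0) -> (5,0) [heading=0, draw]
  FD 13: (5,0) -> (18,0) [heading=0, draw]
  -- iteration 4/6 --
  BK 2: (18,0) -> (16,0) [heading=0, draw]
  BK 5: (16,0) -> (11,0) [heading=0, draw]
  FD 13: (11,0) -> (24,0) [heading=0, draw]
  -- iteration 5/6 --
  BK 2: (24,0) -> (22,0) [heading=0, draw]
  BK 5: (22,0) -> (17,0) [heading=0, draw]
  FD 13: (17,0) -> (30,0) [heading=0, draw]
  -- iteration 6/6 --
  BK 2: (30,0) -> (28,0) [heading=0, draw]
  BK 5: (28,0) -> (23,0) [heading=0, draw]
  FD 13: (23,0) -> (36,0) [heading=0, draw]
]
Final: pos=(36,0), heading=0, 18 segment(s) drawn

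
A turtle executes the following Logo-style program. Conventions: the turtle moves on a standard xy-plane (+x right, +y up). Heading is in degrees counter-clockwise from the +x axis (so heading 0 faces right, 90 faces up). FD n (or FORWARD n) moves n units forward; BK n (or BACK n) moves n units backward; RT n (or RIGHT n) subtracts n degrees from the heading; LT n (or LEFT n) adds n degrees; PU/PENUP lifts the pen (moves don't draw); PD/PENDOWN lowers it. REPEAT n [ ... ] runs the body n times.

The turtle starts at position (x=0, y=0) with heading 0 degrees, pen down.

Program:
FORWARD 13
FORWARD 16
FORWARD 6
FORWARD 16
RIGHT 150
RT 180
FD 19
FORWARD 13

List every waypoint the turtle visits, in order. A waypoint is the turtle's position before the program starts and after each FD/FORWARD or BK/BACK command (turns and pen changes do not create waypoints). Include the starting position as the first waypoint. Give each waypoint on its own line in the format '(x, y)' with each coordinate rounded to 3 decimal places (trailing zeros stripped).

Answer: (0, 0)
(13, 0)
(29, 0)
(35, 0)
(51, 0)
(67.454, 9.5)
(78.713, 16)

Derivation:
Executing turtle program step by step:
Start: pos=(0,0), heading=0, pen down
FD 13: (0,0) -> (13,0) [heading=0, draw]
FD 16: (13,0) -> (29,0) [heading=0, draw]
FD 6: (29,0) -> (35,0) [heading=0, draw]
FD 16: (35,0) -> (51,0) [heading=0, draw]
RT 150: heading 0 -> 210
RT 180: heading 210 -> 30
FD 19: (51,0) -> (67.454,9.5) [heading=30, draw]
FD 13: (67.454,9.5) -> (78.713,16) [heading=30, draw]
Final: pos=(78.713,16), heading=30, 6 segment(s) drawn
Waypoints (7 total):
(0, 0)
(13, 0)
(29, 0)
(35, 0)
(51, 0)
(67.454, 9.5)
(78.713, 16)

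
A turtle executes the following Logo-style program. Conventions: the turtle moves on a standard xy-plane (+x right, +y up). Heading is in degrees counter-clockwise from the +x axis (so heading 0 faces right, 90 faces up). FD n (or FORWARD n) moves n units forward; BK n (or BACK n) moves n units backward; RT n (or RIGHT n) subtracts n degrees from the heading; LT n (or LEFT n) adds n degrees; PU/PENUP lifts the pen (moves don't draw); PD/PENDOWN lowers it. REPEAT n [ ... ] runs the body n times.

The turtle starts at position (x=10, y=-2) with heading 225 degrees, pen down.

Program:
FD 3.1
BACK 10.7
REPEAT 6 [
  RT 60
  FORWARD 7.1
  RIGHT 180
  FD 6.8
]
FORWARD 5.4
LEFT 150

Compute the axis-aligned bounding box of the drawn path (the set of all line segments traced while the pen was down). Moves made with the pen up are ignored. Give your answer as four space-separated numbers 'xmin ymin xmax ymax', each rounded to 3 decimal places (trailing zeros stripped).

Executing turtle program step by step:
Start: pos=(10,-2), heading=225, pen down
FD 3.1: (10,-2) -> (7.808,-4.192) [heading=225, draw]
BK 10.7: (7.808,-4.192) -> (15.374,3.374) [heading=225, draw]
REPEAT 6 [
  -- iteration 1/6 --
  RT 60: heading 225 -> 165
  FD 7.1: (15.374,3.374) -> (8.516,5.212) [heading=165, draw]
  RT 180: heading 165 -> 345
  FD 6.8: (8.516,5.212) -> (15.084,3.452) [heading=345, draw]
  -- iteration 2/6 --
  RT 60: heading 345 -> 285
  FD 7.1: (15.084,3.452) -> (16.922,-3.406) [heading=285, draw]
  RT 180: heading 285 -> 105
  FD 6.8: (16.922,-3.406) -> (15.162,3.162) [heading=105, draw]
  -- iteration 3/6 --
  RT 60: heading 105 -> 45
  FD 7.1: (15.162,3.162) -> (20.182,8.182) [heading=45, draw]
  RT 180: heading 45 -> 225
  FD 6.8: (20.182,8.182) -> (15.374,3.374) [heading=225, draw]
  -- iteration 4/6 --
  RT 60: heading 225 -> 165
  FD 7.1: (15.374,3.374) -> (8.516,5.212) [heading=165, draw]
  RT 180: heading 165 -> 345
  FD 6.8: (8.516,5.212) -> (15.084,3.452) [heading=345, draw]
  -- iteration 5/6 --
  RT 60: heading 345 -> 285
  FD 7.1: (15.084,3.452) -> (16.922,-3.406) [heading=285, draw]
  RT 180: heading 285 -> 105
  FD 6.8: (16.922,-3.406) -> (15.162,3.162) [heading=105, draw]
  -- iteration 6/6 --
  RT 60: heading 105 -> 45
  FD 7.1: (15.162,3.162) -> (20.182,8.182) [heading=45, draw]
  RT 180: heading 45 -> 225
  FD 6.8: (20.182,8.182) -> (15.374,3.374) [heading=225, draw]
]
FD 5.4: (15.374,3.374) -> (11.556,-0.444) [heading=225, draw]
LT 150: heading 225 -> 15
Final: pos=(11.556,-0.444), heading=15, 15 segment(s) drawn

Segment endpoints: x in {7.808, 8.516, 8.516, 10, 11.556, 15.084, 15.084, 15.162, 15.162, 15.374, 15.374, 15.374, 16.922, 20.182, 20.182}, y in {-4.192, -3.406, -3.406, -2, -0.444, 3.162, 3.162, 3.374, 3.374, 3.374, 3.452, 3.452, 5.212, 5.212, 8.182, 8.182}
xmin=7.808, ymin=-4.192, xmax=20.182, ymax=8.182

Answer: 7.808 -4.192 20.182 8.182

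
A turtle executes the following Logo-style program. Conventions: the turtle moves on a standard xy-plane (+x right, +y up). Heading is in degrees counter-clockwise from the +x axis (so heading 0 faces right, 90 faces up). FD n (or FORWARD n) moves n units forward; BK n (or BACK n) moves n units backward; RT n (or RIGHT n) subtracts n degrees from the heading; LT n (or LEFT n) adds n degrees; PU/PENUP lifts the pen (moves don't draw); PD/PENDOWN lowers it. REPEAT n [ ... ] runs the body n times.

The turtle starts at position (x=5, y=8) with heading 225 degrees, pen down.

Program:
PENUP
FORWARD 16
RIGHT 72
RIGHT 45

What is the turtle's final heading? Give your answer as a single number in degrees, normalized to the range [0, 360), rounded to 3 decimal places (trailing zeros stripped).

Answer: 108

Derivation:
Executing turtle program step by step:
Start: pos=(5,8), heading=225, pen down
PU: pen up
FD 16: (5,8) -> (-6.314,-3.314) [heading=225, move]
RT 72: heading 225 -> 153
RT 45: heading 153 -> 108
Final: pos=(-6.314,-3.314), heading=108, 0 segment(s) drawn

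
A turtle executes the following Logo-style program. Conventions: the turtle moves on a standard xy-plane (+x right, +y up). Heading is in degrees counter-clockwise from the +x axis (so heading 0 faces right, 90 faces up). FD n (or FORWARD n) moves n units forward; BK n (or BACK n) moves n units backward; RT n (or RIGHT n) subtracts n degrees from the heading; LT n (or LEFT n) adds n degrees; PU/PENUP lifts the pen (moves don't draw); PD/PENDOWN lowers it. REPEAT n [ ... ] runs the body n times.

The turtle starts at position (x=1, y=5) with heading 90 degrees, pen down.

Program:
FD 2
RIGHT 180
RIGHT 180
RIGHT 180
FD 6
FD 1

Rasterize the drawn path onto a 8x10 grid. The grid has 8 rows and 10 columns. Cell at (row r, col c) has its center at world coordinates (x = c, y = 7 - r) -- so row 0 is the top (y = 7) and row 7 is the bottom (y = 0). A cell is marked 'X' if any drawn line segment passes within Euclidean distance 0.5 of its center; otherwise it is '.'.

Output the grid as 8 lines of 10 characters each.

Segment 0: (1,5) -> (1,7)
Segment 1: (1,7) -> (1,1)
Segment 2: (1,1) -> (1,0)

Answer: .X........
.X........
.X........
.X........
.X........
.X........
.X........
.X........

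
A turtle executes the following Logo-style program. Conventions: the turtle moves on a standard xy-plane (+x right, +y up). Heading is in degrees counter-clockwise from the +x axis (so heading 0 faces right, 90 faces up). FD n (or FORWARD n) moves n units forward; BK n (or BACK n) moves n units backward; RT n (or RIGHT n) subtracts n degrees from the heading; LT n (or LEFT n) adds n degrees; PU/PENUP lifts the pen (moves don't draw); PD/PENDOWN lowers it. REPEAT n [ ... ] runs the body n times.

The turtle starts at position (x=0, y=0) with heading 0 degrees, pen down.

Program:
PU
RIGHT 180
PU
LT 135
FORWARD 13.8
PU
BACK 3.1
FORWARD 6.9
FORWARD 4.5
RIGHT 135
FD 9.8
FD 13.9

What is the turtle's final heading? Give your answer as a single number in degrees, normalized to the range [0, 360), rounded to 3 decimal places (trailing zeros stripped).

Executing turtle program step by step:
Start: pos=(0,0), heading=0, pen down
PU: pen up
RT 180: heading 0 -> 180
PU: pen up
LT 135: heading 180 -> 315
FD 13.8: (0,0) -> (9.758,-9.758) [heading=315, move]
PU: pen up
BK 3.1: (9.758,-9.758) -> (7.566,-7.566) [heading=315, move]
FD 6.9: (7.566,-7.566) -> (12.445,-12.445) [heading=315, move]
FD 4.5: (12.445,-12.445) -> (15.627,-15.627) [heading=315, move]
RT 135: heading 315 -> 180
FD 9.8: (15.627,-15.627) -> (5.827,-15.627) [heading=180, move]
FD 13.9: (5.827,-15.627) -> (-8.073,-15.627) [heading=180, move]
Final: pos=(-8.073,-15.627), heading=180, 0 segment(s) drawn

Answer: 180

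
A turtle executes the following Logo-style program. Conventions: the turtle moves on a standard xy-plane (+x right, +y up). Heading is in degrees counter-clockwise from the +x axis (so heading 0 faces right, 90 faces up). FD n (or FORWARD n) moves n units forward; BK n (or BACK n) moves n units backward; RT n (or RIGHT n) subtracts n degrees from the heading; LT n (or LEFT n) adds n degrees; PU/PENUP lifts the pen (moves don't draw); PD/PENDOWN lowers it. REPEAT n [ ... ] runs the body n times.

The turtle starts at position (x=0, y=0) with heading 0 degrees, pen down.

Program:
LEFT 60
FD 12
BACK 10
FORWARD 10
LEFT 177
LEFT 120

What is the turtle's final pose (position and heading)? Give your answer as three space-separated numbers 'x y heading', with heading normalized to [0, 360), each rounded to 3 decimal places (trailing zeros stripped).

Executing turtle program step by step:
Start: pos=(0,0), heading=0, pen down
LT 60: heading 0 -> 60
FD 12: (0,0) -> (6,10.392) [heading=60, draw]
BK 10: (6,10.392) -> (1,1.732) [heading=60, draw]
FD 10: (1,1.732) -> (6,10.392) [heading=60, draw]
LT 177: heading 60 -> 237
LT 120: heading 237 -> 357
Final: pos=(6,10.392), heading=357, 3 segment(s) drawn

Answer: 6 10.392 357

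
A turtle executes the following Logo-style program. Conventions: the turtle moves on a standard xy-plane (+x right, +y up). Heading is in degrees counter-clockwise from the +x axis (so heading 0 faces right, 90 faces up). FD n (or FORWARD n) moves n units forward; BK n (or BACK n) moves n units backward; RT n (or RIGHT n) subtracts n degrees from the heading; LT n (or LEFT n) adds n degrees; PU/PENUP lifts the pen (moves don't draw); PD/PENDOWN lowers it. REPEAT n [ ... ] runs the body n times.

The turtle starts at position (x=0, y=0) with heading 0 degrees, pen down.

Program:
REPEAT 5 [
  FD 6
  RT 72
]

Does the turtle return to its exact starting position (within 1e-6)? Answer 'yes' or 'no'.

Executing turtle program step by step:
Start: pos=(0,0), heading=0, pen down
REPEAT 5 [
  -- iteration 1/5 --
  FD 6: (0,0) -> (6,0) [heading=0, draw]
  RT 72: heading 0 -> 288
  -- iteration 2/5 --
  FD 6: (6,0) -> (7.854,-5.706) [heading=288, draw]
  RT 72: heading 288 -> 216
  -- iteration 3/5 --
  FD 6: (7.854,-5.706) -> (3,-9.233) [heading=216, draw]
  RT 72: heading 216 -> 144
  -- iteration 4/5 --
  FD 6: (3,-9.233) -> (-1.854,-5.706) [heading=144, draw]
  RT 72: heading 144 -> 72
  -- iteration 5/5 --
  FD 6: (-1.854,-5.706) -> (0,0) [heading=72, draw]
  RT 72: heading 72 -> 0
]
Final: pos=(0,0), heading=0, 5 segment(s) drawn

Start position: (0, 0)
Final position: (0, 0)
Distance = 0; < 1e-6 -> CLOSED

Answer: yes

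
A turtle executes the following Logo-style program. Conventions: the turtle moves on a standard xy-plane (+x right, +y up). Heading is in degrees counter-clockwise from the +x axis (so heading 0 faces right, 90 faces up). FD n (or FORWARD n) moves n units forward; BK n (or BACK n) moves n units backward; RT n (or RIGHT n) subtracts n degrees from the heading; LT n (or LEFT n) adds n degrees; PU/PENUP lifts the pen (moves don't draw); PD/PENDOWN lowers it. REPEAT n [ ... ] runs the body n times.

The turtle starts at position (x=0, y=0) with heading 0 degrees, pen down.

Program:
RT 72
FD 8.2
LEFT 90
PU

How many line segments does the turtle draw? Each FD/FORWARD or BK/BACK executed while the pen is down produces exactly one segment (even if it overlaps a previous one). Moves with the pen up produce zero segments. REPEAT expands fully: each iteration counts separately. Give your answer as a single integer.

Answer: 1

Derivation:
Executing turtle program step by step:
Start: pos=(0,0), heading=0, pen down
RT 72: heading 0 -> 288
FD 8.2: (0,0) -> (2.534,-7.799) [heading=288, draw]
LT 90: heading 288 -> 18
PU: pen up
Final: pos=(2.534,-7.799), heading=18, 1 segment(s) drawn
Segments drawn: 1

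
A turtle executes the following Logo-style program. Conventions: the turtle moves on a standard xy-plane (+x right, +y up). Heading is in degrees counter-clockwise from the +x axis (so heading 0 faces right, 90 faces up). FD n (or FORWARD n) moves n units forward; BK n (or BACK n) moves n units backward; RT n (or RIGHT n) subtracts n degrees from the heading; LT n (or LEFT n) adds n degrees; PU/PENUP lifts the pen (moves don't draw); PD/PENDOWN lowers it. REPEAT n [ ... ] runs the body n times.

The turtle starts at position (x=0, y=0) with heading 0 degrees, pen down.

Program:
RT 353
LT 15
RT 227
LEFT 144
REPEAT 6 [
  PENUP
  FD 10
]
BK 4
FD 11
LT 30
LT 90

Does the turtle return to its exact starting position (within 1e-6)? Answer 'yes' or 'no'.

Answer: no

Derivation:
Executing turtle program step by step:
Start: pos=(0,0), heading=0, pen down
RT 353: heading 0 -> 7
LT 15: heading 7 -> 22
RT 227: heading 22 -> 155
LT 144: heading 155 -> 299
REPEAT 6 [
  -- iteration 1/6 --
  PU: pen up
  FD 10: (0,0) -> (4.848,-8.746) [heading=299, move]
  -- iteration 2/6 --
  PU: pen up
  FD 10: (4.848,-8.746) -> (9.696,-17.492) [heading=299, move]
  -- iteration 3/6 --
  PU: pen up
  FD 10: (9.696,-17.492) -> (14.544,-26.239) [heading=299, move]
  -- iteration 4/6 --
  PU: pen up
  FD 10: (14.544,-26.239) -> (19.392,-34.985) [heading=299, move]
  -- iteration 5/6 --
  PU: pen up
  FD 10: (19.392,-34.985) -> (24.24,-43.731) [heading=299, move]
  -- iteration 6/6 --
  PU: pen up
  FD 10: (24.24,-43.731) -> (29.089,-52.477) [heading=299, move]
]
BK 4: (29.089,-52.477) -> (27.149,-48.979) [heading=299, move]
FD 11: (27.149,-48.979) -> (32.482,-58.6) [heading=299, move]
LT 30: heading 299 -> 329
LT 90: heading 329 -> 59
Final: pos=(32.482,-58.6), heading=59, 0 segment(s) drawn

Start position: (0, 0)
Final position: (32.482, -58.6)
Distance = 67; >= 1e-6 -> NOT closed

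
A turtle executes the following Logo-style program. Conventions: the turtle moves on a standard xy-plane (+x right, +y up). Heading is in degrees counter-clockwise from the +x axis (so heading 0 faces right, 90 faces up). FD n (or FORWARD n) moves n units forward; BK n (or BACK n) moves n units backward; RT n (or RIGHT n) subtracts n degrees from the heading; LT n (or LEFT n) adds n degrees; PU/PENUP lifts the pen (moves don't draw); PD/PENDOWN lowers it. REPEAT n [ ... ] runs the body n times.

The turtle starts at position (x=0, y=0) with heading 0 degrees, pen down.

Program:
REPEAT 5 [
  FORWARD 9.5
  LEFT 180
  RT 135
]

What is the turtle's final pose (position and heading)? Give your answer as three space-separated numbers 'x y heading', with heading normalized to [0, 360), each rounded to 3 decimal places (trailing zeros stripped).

Answer: 0 22.935 225

Derivation:
Executing turtle program step by step:
Start: pos=(0,0), heading=0, pen down
REPEAT 5 [
  -- iteration 1/5 --
  FD 9.5: (0,0) -> (9.5,0) [heading=0, draw]
  LT 180: heading 0 -> 180
  RT 135: heading 180 -> 45
  -- iteration 2/5 --
  FD 9.5: (9.5,0) -> (16.218,6.718) [heading=45, draw]
  LT 180: heading 45 -> 225
  RT 135: heading 225 -> 90
  -- iteration 3/5 --
  FD 9.5: (16.218,6.718) -> (16.218,16.218) [heading=90, draw]
  LT 180: heading 90 -> 270
  RT 135: heading 270 -> 135
  -- iteration 4/5 --
  FD 9.5: (16.218,16.218) -> (9.5,22.935) [heading=135, draw]
  LT 180: heading 135 -> 315
  RT 135: heading 315 -> 180
  -- iteration 5/5 --
  FD 9.5: (9.5,22.935) -> (0,22.935) [heading=180, draw]
  LT 180: heading 180 -> 0
  RT 135: heading 0 -> 225
]
Final: pos=(0,22.935), heading=225, 5 segment(s) drawn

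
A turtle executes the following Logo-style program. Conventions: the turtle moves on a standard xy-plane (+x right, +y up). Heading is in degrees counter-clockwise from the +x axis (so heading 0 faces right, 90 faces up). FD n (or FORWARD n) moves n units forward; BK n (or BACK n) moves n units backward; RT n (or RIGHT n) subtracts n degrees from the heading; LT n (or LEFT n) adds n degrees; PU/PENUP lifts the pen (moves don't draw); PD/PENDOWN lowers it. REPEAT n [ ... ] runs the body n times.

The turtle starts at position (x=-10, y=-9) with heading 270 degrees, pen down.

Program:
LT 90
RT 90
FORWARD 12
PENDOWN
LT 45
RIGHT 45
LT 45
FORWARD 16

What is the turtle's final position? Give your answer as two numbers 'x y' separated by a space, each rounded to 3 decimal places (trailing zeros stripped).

Executing turtle program step by step:
Start: pos=(-10,-9), heading=270, pen down
LT 90: heading 270 -> 0
RT 90: heading 0 -> 270
FD 12: (-10,-9) -> (-10,-21) [heading=270, draw]
PD: pen down
LT 45: heading 270 -> 315
RT 45: heading 315 -> 270
LT 45: heading 270 -> 315
FD 16: (-10,-21) -> (1.314,-32.314) [heading=315, draw]
Final: pos=(1.314,-32.314), heading=315, 2 segment(s) drawn

Answer: 1.314 -32.314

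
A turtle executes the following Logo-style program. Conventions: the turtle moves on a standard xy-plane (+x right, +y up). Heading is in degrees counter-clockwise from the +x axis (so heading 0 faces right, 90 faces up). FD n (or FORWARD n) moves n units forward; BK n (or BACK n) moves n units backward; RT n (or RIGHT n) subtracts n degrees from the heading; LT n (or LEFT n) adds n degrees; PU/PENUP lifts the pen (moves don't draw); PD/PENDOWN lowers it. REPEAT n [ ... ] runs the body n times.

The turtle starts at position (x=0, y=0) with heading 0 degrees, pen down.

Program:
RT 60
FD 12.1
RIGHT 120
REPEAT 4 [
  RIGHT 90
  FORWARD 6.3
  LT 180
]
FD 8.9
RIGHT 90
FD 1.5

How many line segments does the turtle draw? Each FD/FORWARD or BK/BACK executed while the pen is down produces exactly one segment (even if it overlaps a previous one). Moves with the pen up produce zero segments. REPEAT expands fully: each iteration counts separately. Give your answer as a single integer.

Answer: 7

Derivation:
Executing turtle program step by step:
Start: pos=(0,0), heading=0, pen down
RT 60: heading 0 -> 300
FD 12.1: (0,0) -> (6.05,-10.479) [heading=300, draw]
RT 120: heading 300 -> 180
REPEAT 4 [
  -- iteration 1/4 --
  RT 90: heading 180 -> 90
  FD 6.3: (6.05,-10.479) -> (6.05,-4.179) [heading=90, draw]
  LT 180: heading 90 -> 270
  -- iteration 2/4 --
  RT 90: heading 270 -> 180
  FD 6.3: (6.05,-4.179) -> (-0.25,-4.179) [heading=180, draw]
  LT 180: heading 180 -> 0
  -- iteration 3/4 --
  RT 90: heading 0 -> 270
  FD 6.3: (-0.25,-4.179) -> (-0.25,-10.479) [heading=270, draw]
  LT 180: heading 270 -> 90
  -- iteration 4/4 --
  RT 90: heading 90 -> 0
  FD 6.3: (-0.25,-10.479) -> (6.05,-10.479) [heading=0, draw]
  LT 180: heading 0 -> 180
]
FD 8.9: (6.05,-10.479) -> (-2.85,-10.479) [heading=180, draw]
RT 90: heading 180 -> 90
FD 1.5: (-2.85,-10.479) -> (-2.85,-8.979) [heading=90, draw]
Final: pos=(-2.85,-8.979), heading=90, 7 segment(s) drawn
Segments drawn: 7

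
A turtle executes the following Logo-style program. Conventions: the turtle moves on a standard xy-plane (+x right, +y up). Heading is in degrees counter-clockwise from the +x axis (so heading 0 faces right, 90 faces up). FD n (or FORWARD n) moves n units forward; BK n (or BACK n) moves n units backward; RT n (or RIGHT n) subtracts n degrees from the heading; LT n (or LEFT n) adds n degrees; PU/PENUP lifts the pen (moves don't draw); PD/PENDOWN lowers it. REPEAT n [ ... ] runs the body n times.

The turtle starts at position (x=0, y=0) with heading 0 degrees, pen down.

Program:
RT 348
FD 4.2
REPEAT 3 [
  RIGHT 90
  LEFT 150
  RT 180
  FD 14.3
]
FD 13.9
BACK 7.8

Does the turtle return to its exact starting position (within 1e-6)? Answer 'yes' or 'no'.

Executing turtle program step by step:
Start: pos=(0,0), heading=0, pen down
RT 348: heading 0 -> 12
FD 4.2: (0,0) -> (4.108,0.873) [heading=12, draw]
REPEAT 3 [
  -- iteration 1/3 --
  RT 90: heading 12 -> 282
  LT 150: heading 282 -> 72
  RT 180: heading 72 -> 252
  FD 14.3: (4.108,0.873) -> (-0.311,-12.727) [heading=252, draw]
  -- iteration 2/3 --
  RT 90: heading 252 -> 162
  LT 150: heading 162 -> 312
  RT 180: heading 312 -> 132
  FD 14.3: (-0.311,-12.727) -> (-9.879,-2.1) [heading=132, draw]
  -- iteration 3/3 --
  RT 90: heading 132 -> 42
  LT 150: heading 42 -> 192
  RT 180: heading 192 -> 12
  FD 14.3: (-9.879,-2.1) -> (4.108,0.873) [heading=12, draw]
]
FD 13.9: (4.108,0.873) -> (17.704,3.763) [heading=12, draw]
BK 7.8: (17.704,3.763) -> (10.075,2.141) [heading=12, draw]
Final: pos=(10.075,2.141), heading=12, 6 segment(s) drawn

Start position: (0, 0)
Final position: (10.075, 2.141)
Distance = 10.3; >= 1e-6 -> NOT closed

Answer: no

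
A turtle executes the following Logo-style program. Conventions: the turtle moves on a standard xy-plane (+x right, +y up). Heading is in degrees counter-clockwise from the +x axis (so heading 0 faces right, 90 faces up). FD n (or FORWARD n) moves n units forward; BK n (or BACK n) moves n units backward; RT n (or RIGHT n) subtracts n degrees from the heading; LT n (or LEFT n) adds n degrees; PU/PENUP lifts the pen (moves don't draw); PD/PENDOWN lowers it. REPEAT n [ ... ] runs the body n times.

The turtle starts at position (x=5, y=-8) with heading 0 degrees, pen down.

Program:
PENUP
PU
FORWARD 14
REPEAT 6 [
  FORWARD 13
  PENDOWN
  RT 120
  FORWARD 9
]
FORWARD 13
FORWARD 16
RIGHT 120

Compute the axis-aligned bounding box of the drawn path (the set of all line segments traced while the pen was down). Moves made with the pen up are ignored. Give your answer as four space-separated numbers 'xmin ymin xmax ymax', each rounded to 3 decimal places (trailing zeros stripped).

Answer: 10 -27.053 48 -8

Derivation:
Executing turtle program step by step:
Start: pos=(5,-8), heading=0, pen down
PU: pen up
PU: pen up
FD 14: (5,-8) -> (19,-8) [heading=0, move]
REPEAT 6 [
  -- iteration 1/6 --
  FD 13: (19,-8) -> (32,-8) [heading=0, move]
  PD: pen down
  RT 120: heading 0 -> 240
  FD 9: (32,-8) -> (27.5,-15.794) [heading=240, draw]
  -- iteration 2/6 --
  FD 13: (27.5,-15.794) -> (21,-27.053) [heading=240, draw]
  PD: pen down
  RT 120: heading 240 -> 120
  FD 9: (21,-27.053) -> (16.5,-19.258) [heading=120, draw]
  -- iteration 3/6 --
  FD 13: (16.5,-19.258) -> (10,-8) [heading=120, draw]
  PD: pen down
  RT 120: heading 120 -> 0
  FD 9: (10,-8) -> (19,-8) [heading=0, draw]
  -- iteration 4/6 --
  FD 13: (19,-8) -> (32,-8) [heading=0, draw]
  PD: pen down
  RT 120: heading 0 -> 240
  FD 9: (32,-8) -> (27.5,-15.794) [heading=240, draw]
  -- iteration 5/6 --
  FD 13: (27.5,-15.794) -> (21,-27.053) [heading=240, draw]
  PD: pen down
  RT 120: heading 240 -> 120
  FD 9: (21,-27.053) -> (16.5,-19.258) [heading=120, draw]
  -- iteration 6/6 --
  FD 13: (16.5,-19.258) -> (10,-8) [heading=120, draw]
  PD: pen down
  RT 120: heading 120 -> 0
  FD 9: (10,-8) -> (19,-8) [heading=0, draw]
]
FD 13: (19,-8) -> (32,-8) [heading=0, draw]
FD 16: (32,-8) -> (48,-8) [heading=0, draw]
RT 120: heading 0 -> 240
Final: pos=(48,-8), heading=240, 13 segment(s) drawn

Segment endpoints: x in {10, 10, 16.5, 16.5, 19, 19, 21, 21, 27.5, 32, 32, 32, 48}, y in {-27.053, -27.053, -19.258, -19.258, -15.794, -15.794, -8, -8, -8, -8, -8, -8, -8}
xmin=10, ymin=-27.053, xmax=48, ymax=-8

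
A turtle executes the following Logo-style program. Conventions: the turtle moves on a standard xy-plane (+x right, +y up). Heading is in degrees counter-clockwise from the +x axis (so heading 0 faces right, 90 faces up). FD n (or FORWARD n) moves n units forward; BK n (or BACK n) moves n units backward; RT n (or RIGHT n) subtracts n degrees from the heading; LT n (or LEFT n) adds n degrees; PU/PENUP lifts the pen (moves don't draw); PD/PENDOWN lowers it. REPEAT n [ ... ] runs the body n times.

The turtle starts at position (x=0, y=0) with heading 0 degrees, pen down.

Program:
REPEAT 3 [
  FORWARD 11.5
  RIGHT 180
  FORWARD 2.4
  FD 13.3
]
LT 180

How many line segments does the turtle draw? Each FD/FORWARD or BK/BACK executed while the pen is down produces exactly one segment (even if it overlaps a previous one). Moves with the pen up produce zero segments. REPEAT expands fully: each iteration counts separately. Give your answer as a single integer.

Executing turtle program step by step:
Start: pos=(0,0), heading=0, pen down
REPEAT 3 [
  -- iteration 1/3 --
  FD 11.5: (0,0) -> (11.5,0) [heading=0, draw]
  RT 180: heading 0 -> 180
  FD 2.4: (11.5,0) -> (9.1,0) [heading=180, draw]
  FD 13.3: (9.1,0) -> (-4.2,0) [heading=180, draw]
  -- iteration 2/3 --
  FD 11.5: (-4.2,0) -> (-15.7,0) [heading=180, draw]
  RT 180: heading 180 -> 0
  FD 2.4: (-15.7,0) -> (-13.3,0) [heading=0, draw]
  FD 13.3: (-13.3,0) -> (0,0) [heading=0, draw]
  -- iteration 3/3 --
  FD 11.5: (0,0) -> (11.5,0) [heading=0, draw]
  RT 180: heading 0 -> 180
  FD 2.4: (11.5,0) -> (9.1,0) [heading=180, draw]
  FD 13.3: (9.1,0) -> (-4.2,0) [heading=180, draw]
]
LT 180: heading 180 -> 0
Final: pos=(-4.2,0), heading=0, 9 segment(s) drawn
Segments drawn: 9

Answer: 9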